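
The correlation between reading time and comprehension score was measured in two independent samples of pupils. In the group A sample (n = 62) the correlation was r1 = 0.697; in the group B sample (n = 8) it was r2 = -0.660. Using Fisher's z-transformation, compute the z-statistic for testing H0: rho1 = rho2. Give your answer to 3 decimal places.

z1 = atanh(0.697) = 0.861442,  z2 = atanh(-0.660) = -0.792814
SE = √(1/(n1−3) + 1/(n2−3)) = √(1/59 + 1/5) = √(0.0169492 + 0.2000000) = √0.2169492 = 0.465778
z = (z1 − z2)/SE = (0.861442 − (-0.792814)) / 0.465778 = 1.654256 / 0.465778 = 3.552

3.552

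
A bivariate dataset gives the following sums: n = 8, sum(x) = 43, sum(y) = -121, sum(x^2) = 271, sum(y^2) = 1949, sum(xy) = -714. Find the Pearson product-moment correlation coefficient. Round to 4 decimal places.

Numerator: nΣxy − (Σx)(Σy) = 8·(-714) − (43)(-121) = -509
Denominator: √[(nΣx²−(Σx)²)(nΣy²−(Σy)²)]
  nΣx²−(Σx)² = 8·271 − 1849 = 319;  nΣy²−(Σy)² = 8·1949 − 14641 = 951
  √(319·951) = √303369 = 550.7894
r = -509 / 550.7894 = -0.9241

-0.9241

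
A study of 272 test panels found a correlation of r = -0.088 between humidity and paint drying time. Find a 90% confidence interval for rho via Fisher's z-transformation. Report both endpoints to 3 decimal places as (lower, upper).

z_r = atanh(-0.088) = -0.088228;  SE = 1/√(n−3) = 1/√269 = 0.060971
z-limits: -0.088228 ± 1.645·0.060971 = -0.088228 ± 0.100297 = [-0.188525, 0.012069]
ρ-limits: (tanh -0.188525, tanh 0.012069) = (-0.186, 0.012)

(-0.186, 0.012)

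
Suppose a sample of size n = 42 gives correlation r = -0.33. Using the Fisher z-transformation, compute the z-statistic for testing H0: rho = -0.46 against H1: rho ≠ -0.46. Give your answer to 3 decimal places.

0.965

Fisher z: atanh(-0.33) = -0.342828, atanh(-0.46) = -0.497311
z = (z_r − z_0)·√(n−3) = (-0.342828 − (-0.497311))·√39 = 0.154483 · 6.244998 = 0.965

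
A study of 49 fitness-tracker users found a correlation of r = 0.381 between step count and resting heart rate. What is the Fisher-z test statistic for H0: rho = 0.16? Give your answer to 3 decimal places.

z_r = atanh(0.381) = 0.401229,  z_0 = atanh(0.16) = 0.161387
SE = 1/√(n−3) = 1/√46 = 0.147442
z = (z_r − z_0)/SE = (0.401229 − 0.161387) / 0.147442 = 0.239842 / 0.147442 = 1.627

1.627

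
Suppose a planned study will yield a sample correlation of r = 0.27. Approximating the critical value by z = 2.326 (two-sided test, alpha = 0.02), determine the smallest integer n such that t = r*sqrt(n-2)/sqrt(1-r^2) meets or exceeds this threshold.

71

Need r·√(n−2)/√(1−r²) ≥ 2.326
√(n−2) ≥ 2.326·√(1−0.0729) / 0.27 = 2.326·0.962860 / 0.27 = 8.2949
n−2 ≥ 68.8054  ⇒  n ≥ 70.8054
Smallest integer n = 71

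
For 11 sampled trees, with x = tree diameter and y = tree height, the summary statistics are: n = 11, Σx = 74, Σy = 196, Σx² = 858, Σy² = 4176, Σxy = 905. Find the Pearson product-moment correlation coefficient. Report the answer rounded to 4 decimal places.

Numerator: nΣxy − (Σx)(Σy) = 11·905 − (74)(196) = -4549
Denominator: √[(nΣx²−(Σx)²)(nΣy²−(Σy)²)]
  nΣx²−(Σx)² = 11·858 − 5476 = 3962;  nΣy²−(Σy)² = 11·4176 − 38416 = 7520
  √(3962·7520) = √29794240 = 5458.4100
r = -4549 / 5458.4100 = -0.8334

-0.8334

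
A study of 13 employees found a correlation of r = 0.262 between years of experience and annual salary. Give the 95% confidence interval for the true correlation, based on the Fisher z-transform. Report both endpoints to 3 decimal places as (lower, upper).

(-0.338, 0.710)

z_r = atanh(0.262) = 0.268255;  SE = 1/√(n−3) = 1/√10 = 0.316228
z-limits: 0.268255 ± 1.960·0.316228 = 0.268255 ± 0.619807 = [-0.351552, 0.888062]
ρ-limits: (tanh -0.351552, tanh 0.888062) = (-0.338, 0.710)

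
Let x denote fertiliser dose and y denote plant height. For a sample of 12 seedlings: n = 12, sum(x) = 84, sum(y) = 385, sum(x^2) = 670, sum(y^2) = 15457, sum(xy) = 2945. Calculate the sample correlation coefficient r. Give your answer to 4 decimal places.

0.4955

Numerator: nΣxy − (Σx)(Σy) = 12·2945 − (84)(385) = 3000
Denominator: √[(nΣx²−(Σx)²)(nΣy²−(Σy)²)]
  nΣx²−(Σx)² = 12·670 − 7056 = 984;  nΣy²−(Σy)² = 12·15457 − 148225 = 37259
  √(984·37259) = √36662856 = 6054.9860
r = 3000 / 6054.9860 = 0.4955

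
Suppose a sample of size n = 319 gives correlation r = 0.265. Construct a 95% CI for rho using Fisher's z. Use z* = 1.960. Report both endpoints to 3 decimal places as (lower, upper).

(0.160, 0.364)

Fisher z: z_r = atanh(r) = ½·ln((1+0.265)/(1−0.265)) = 0.271478
SE(z) = 1/√(n−3) = 1/√316 = 0.056254
95% ⇒ z* = 1.960; margin = 1.960·0.056254 = 0.110258
CI on z-scale: (0.161220, 0.381736)
Back-transform: tanh(0.161220) = 0.159838, tanh(0.381736) = 0.364214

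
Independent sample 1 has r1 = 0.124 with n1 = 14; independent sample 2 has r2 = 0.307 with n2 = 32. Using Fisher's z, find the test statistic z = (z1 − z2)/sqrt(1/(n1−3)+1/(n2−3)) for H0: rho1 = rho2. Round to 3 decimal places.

Fisher z-transforms: z1 = atanh(0.124) = 0.124641, z2 = atanh(0.307) = 0.317230; difference d = -0.192589
Var(d) = 1/11 + 1/29 = 0.0909091 + 0.0344828 = 0.1253919
z = d/√Var(d) = -0.192589 / √0.1253919 = -0.192589 / 0.354107 = -0.544

-0.544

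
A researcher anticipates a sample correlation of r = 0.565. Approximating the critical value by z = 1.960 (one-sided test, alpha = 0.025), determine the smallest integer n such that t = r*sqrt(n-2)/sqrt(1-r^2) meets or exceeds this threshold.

Need r·√(n−2)/√(1−r²) ≥ 1.960
√(n−2) ≥ 1.960·√(1−0.319225) / 0.565 = 1.960·0.825091 / 0.565 = 2.8623
n−2 ≥ 8.1928  ⇒  n ≥ 10.1928
Smallest integer n = 11

11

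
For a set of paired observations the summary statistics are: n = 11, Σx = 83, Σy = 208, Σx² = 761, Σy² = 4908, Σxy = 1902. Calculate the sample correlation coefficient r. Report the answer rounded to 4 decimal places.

S_xy = nΣxy − ΣxΣy = 11·1902 − 83·208 = 20922 − 17264 = 3658
S_xx = nΣx² − (Σx)² = 11·761 − 83² = 8371 − 6889 = 1482
S_yy = nΣy² − (Σy)² = 11·4908 − 208² = 53988 − 43264 = 10724
r = S_xy / √(S_xx·S_yy) = 3658 / √(1482·10724) = 3658 / √15892968 = 3658 / 3986.5986 = 0.9176

0.9176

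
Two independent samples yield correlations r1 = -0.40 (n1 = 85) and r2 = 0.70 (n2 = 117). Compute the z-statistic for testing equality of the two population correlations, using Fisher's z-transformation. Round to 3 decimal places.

Fisher z-transforms: z1 = atanh(-0.40) = -0.423649, z2 = atanh(0.70) = 0.867301; difference d = -1.290950
Var(d) = 1/82 + 1/114 = 0.0121951 + 0.0087719 = 0.0209670
z = d/√Var(d) = -1.290950 / √0.0209670 = -1.290950 / 0.144800 = -8.915

-8.915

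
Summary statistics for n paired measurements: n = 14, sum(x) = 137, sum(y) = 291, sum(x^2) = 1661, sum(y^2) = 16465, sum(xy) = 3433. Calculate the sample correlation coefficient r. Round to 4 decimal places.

Numerator: nΣxy − (Σx)(Σy) = 14·3433 − (137)(291) = 8195
Denominator: √[(nΣx²−(Σx)²)(nΣy²−(Σy)²)]
  nΣx²−(Σx)² = 14·1661 − 18769 = 4485;  nΣy²−(Σy)² = 14·16465 − 84681 = 145829
  √(4485·145829) = √654043065 = 25574.2657
r = 8195 / 25574.2657 = 0.3204

0.3204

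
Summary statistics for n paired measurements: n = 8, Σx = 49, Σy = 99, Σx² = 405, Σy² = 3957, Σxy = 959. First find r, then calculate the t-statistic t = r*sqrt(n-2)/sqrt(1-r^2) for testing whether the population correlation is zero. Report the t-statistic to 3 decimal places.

2.145

Numerator: nΣxy − (Σx)(Σy) = 8·959 − (49)(99) = 2821
Denominator: √[(nΣx²−(Σx)²)(nΣy²−(Σy)²)]
  nΣx²−(Σx)² = 8·405 − 2401 = 839;  nΣy²−(Σy)² = 8·3957 − 9801 = 21855
  √(839·21855) = √18336345 = 4282.0959
r = 2821 / 4282.0959 = 0.6588
t = r·√(n−2)/√(1−r²) = 0.6588·√6 / √(1−0.434017) = 1.613724 / 0.752318 = 2.145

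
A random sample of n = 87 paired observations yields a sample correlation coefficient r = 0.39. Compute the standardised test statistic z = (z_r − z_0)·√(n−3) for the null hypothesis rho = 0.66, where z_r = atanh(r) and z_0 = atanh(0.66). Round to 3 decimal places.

-3.492

z_r = atanh(0.39) = 0.411800,  z_0 = atanh(0.66) = 0.792814
SE = 1/√(n−3) = 1/√84 = 0.109109
z = (z_r − z_0)/SE = (0.411800 − 0.792814) / 0.109109 = -0.381014 / 0.109109 = -3.492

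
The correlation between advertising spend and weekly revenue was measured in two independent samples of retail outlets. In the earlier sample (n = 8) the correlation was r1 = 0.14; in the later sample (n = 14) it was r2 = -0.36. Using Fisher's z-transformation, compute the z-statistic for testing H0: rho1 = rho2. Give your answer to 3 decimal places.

0.960

Fisher z-transforms: z1 = atanh(0.14) = 0.140926, z2 = atanh(-0.36) = -0.376886; difference d = 0.517812
Var(d) = 1/5 + 1/11 = 0.2000000 + 0.0909091 = 0.2909091
z = d/√Var(d) = 0.517812 / √0.2909091 = 0.517812 / 0.539360 = 0.960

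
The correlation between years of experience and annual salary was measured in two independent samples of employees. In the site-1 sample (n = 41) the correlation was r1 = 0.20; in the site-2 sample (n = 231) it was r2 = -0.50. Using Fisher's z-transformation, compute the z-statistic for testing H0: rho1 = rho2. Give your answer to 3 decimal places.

Fisher z-transforms: z1 = atanh(0.20) = 0.202733, z2 = atanh(-0.50) = -0.549306; difference d = 0.752039
Var(d) = 1/38 + 1/228 = 0.0263158 + 0.0043860 = 0.0307018
z = d/√Var(d) = 0.752039 / √0.0307018 = 0.752039 / 0.175219 = 4.292

4.292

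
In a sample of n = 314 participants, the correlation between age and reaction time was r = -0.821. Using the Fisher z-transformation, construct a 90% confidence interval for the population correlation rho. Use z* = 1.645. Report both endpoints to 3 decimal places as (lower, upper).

z_r = atanh(-0.821) = -1.159878;  SE = 1/√(n−3) = 1/√311 = 0.056705
z-limits: -1.159878 ± 1.645·0.056705 = -1.159878 ± 0.093280 = [-1.253158, -1.066598]
ρ-limits: (tanh -1.253158, tanh -1.066598) = (-0.849, -0.788)

(-0.849, -0.788)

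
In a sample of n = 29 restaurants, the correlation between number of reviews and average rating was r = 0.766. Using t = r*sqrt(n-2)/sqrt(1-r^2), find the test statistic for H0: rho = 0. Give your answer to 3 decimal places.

1 − r² = 1 − 0.586756 = 0.413244;  √(1−r²) = 0.642841
√(n−2) = √27 = 5.196152
t = r·√(n−2)/√(1−r²) = 0.766 · 5.196152 / 0.642841 = 6.192

6.192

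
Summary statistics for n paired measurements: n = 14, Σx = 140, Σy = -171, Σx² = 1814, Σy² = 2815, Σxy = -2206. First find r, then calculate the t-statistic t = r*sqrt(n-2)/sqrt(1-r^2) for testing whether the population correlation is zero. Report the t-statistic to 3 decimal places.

-7.347

Numerator: nΣxy − (Σx)(Σy) = 14·(-2206) − (140)(-171) = -6944
Denominator: √[(nΣx²−(Σx)²)(nΣy²−(Σy)²)]
  nΣx²−(Σx)² = 14·1814 − 19600 = 5796;  nΣy²−(Σy)² = 14·2815 − 29241 = 10169
  √(5796·10169) = √58939524 = 7677.2081
r = -6944 / 7677.2081 = -0.9045
t = r·√(n−2)/√(1−r²) = -0.9045·√12 / √(1−0.818120) = -3.133280 / 0.426474 = -7.347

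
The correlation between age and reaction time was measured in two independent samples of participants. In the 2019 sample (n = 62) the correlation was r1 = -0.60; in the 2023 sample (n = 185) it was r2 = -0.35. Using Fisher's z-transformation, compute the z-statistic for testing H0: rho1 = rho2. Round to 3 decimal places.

-2.187

Fisher z-transforms: z1 = atanh(-0.60) = -0.693147, z2 = atanh(-0.35) = -0.365444; difference d = -0.327703
Var(d) = 1/59 + 1/182 = 0.0169492 + 0.0054945 = 0.0224437
z = d/√Var(d) = -0.327703 / √0.0224437 = -0.327703 / 0.149812 = -2.187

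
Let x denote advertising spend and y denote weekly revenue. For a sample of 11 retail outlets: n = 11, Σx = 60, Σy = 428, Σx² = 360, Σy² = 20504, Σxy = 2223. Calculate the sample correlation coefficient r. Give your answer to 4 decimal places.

-0.3142

Numerator: nΣxy − (Σx)(Σy) = 11·2223 − (60)(428) = -1227
Denominator: √[(nΣx²−(Σx)²)(nΣy²−(Σy)²)]
  nΣx²−(Σx)² = 11·360 − 3600 = 360;  nΣy²−(Σy)² = 11·20504 − 183184 = 42360
  √(360·42360) = √15249600 = 3905.0736
r = -1227 / 3905.0736 = -0.3142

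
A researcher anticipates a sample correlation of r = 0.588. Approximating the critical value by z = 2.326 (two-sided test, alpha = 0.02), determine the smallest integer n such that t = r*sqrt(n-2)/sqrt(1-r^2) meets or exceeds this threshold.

13

Need r·√(n−2)/√(1−r²) ≥ 2.326
√(n−2) ≥ 2.326·√(1−0.345744) / 0.588 = 2.326·0.808861 / 0.588 = 3.1997
n−2 ≥ 10.2381  ⇒  n ≥ 12.2381
Smallest integer n = 13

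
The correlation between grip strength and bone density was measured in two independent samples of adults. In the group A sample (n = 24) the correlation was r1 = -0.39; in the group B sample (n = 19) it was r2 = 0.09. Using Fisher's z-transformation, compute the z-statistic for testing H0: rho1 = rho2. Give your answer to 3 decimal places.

-1.513

Fisher z-transforms: z1 = atanh(-0.39) = -0.411800, z2 = atanh(0.09) = 0.090244; difference d = -0.502044
Var(d) = 1/21 + 1/16 = 0.0476190 + 0.0625000 = 0.1101190
z = d/√Var(d) = -0.502044 / √0.1101190 = -0.502044 / 0.331842 = -1.513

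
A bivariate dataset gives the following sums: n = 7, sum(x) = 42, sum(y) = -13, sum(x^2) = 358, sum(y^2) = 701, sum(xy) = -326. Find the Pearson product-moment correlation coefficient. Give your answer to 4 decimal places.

Numerator: nΣxy − (Σx)(Σy) = 7·(-326) − (42)(-13) = -1736
Denominator: √[(nΣx²−(Σx)²)(nΣy²−(Σy)²)]
  nΣx²−(Σx)² = 7·358 − 1764 = 742;  nΣy²−(Σy)² = 7·701 − 169 = 4738
  √(742·4738) = √3515596 = 1874.9923
r = -1736 / 1874.9923 = -0.9259

-0.9259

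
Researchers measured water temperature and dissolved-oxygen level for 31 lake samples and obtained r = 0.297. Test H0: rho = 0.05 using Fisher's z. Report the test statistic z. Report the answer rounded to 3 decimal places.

z_r = atanh(0.297) = 0.306226,  z_0 = atanh(0.05) = 0.050042
SE = 1/√(n−3) = 1/√28 = 0.188982
z = (z_r − z_0)/SE = (0.306226 − 0.050042) / 0.188982 = 0.256184 / 0.188982 = 1.356

1.356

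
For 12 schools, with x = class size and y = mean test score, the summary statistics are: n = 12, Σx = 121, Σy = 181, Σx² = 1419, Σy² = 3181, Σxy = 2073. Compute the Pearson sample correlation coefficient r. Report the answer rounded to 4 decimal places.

Numerator: nΣxy − (Σx)(Σy) = 12·2073 − (121)(181) = 2975
Denominator: √[(nΣx²−(Σx)²)(nΣy²−(Σy)²)]
  nΣx²−(Σx)² = 12·1419 − 14641 = 2387;  nΣy²−(Σy)² = 12·3181 − 32761 = 5411
  √(2387·5411) = √12916057 = 3593.8916
r = 2975 / 3593.8916 = 0.8278

0.8278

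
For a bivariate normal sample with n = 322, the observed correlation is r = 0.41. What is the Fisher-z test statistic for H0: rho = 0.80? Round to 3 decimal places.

-11.842

Fisher z: atanh(0.41) = 0.435611, atanh(0.80) = 1.098612
z = (z_r − z_0)·√(n−3) = (0.435611 − 1.098612)·√319 = -0.663001 · 17.860571 = -11.842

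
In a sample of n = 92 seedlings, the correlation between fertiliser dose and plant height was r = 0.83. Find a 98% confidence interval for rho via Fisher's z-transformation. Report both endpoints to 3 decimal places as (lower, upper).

z_r = atanh(0.83) = 1.188136;  SE = 1/√(n−3) = 1/√89 = 0.106000
z-limits: 1.188136 ± 2.326·0.106000 = 1.188136 ± 0.246556 = [0.941580, 1.434692]
ρ-limits: (tanh 0.941580, tanh 1.434692) = (0.736, 0.893)

(0.736, 0.893)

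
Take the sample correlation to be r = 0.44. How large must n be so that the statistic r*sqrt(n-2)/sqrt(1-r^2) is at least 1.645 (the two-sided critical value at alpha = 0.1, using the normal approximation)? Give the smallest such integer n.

14

Need r·√(n−2)/√(1−r²) ≥ 1.645
√(n−2) ≥ 1.645·√(1−0.1936) / 0.44 = 1.645·0.897998 / 0.44 = 3.3573
n−2 ≥ 11.2715  ⇒  n ≥ 13.2715
Smallest integer n = 14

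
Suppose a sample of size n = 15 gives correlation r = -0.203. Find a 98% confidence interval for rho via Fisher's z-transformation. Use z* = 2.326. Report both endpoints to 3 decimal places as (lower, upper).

(-0.705, 0.435)

Fisher z: z_r = atanh(r) = ½·ln((1+(-0.203))/(1−(-0.203))) = -0.205860
SE(z) = 1/√(n−3) = 1/√12 = 0.288675
98% ⇒ z* = 2.326; margin = 2.326·0.288675 = 0.671458
CI on z-scale: (-0.877318, 0.465598)
Back-transform: tanh(-0.877318) = -0.705073, tanh(0.465598) = 0.434636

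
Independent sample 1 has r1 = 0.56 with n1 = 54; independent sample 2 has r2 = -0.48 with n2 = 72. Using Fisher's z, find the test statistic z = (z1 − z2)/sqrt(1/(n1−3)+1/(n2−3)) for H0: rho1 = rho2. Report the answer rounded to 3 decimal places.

Fisher z-transforms: z1 = atanh(0.56) = 0.632833, z2 = atanh(-0.48) = -0.522984; difference d = 1.155817
Var(d) = 1/51 + 1/69 = 0.0196078 + 0.0144928 = 0.0341006
z = d/√Var(d) = 1.155817 / √0.0341006 = 1.155817 / 0.184663 = 6.259

6.259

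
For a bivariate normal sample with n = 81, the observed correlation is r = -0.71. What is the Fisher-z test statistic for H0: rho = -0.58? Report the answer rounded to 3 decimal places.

z_r = atanh(-0.71) = -0.887184,  z_0 = atanh(-0.58) = -0.662463
SE = 1/√(n−3) = 1/√78 = 0.113228
z = (z_r − z_0)/SE = (-0.887184 − (-0.662463)) / 0.113228 = -0.224721 / 0.113228 = -1.985

-1.985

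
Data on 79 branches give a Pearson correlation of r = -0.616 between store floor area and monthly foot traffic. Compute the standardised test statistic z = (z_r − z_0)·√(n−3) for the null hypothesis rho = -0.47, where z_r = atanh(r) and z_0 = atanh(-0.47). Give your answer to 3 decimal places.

-1.817

Fisher z: atanh(-0.616) = -0.718533, atanh(-0.47) = -0.510070
z = (z_r − z_0)·√(n−3) = (-0.718533 − (-0.510070))·√76 = -0.208463 · 8.717798 = -1.817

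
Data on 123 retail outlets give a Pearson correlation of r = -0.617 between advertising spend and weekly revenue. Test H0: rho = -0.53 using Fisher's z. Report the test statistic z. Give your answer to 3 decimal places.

z_r = atanh(-0.617) = -0.720146,  z_0 = atanh(-0.53) = -0.590145
SE = 1/√(n−3) = 1/√120 = 0.091287
z = (z_r − z_0)/SE = (-0.720146 − (-0.590145)) / 0.091287 = -0.130001 / 0.091287 = -1.424

-1.424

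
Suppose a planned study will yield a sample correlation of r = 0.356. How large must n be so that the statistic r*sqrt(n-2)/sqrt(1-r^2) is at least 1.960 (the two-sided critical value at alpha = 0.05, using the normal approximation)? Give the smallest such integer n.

r√(n−2)/√(1−r²) ≥ 1.960  ⇔  n−2 ≥ (1.960)²·(1−r²)/r²
(1−r²)/r² = (1−0.126736)/0.126736 = 6.8904
n ≥ 2 + 3.8416·6.8904 = 2 + 26.4702 = 28.4702
⌈28.4702⌉ = 29

29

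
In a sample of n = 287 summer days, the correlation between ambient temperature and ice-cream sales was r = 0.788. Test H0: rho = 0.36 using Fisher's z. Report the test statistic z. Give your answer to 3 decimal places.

Fisher z: atanh(0.788) = 1.066133, atanh(0.36) = 0.376886
z = (z_r − z_0)·√(n−3) = (1.066133 − 0.376886)·√284 = 0.689247 · 16.852300 = 11.615

11.615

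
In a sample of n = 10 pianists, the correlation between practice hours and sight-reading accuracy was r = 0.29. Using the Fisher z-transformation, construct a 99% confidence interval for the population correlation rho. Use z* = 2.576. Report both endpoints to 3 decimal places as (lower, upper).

z_r = atanh(0.29) = 0.298566;  SE = 1/√(n−3) = 1/√7 = 0.377964
z-limits: 0.298566 ± 2.576·0.377964 = 0.298566 ± 0.973635 = [-0.675069, 1.272201]
ρ-limits: (tanh -0.675069, tanh 1.272201) = (-0.588, 0.854)

(-0.588, 0.854)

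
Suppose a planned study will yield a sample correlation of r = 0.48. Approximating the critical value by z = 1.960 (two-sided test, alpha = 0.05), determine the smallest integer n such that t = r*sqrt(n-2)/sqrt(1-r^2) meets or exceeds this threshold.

15

r√(n−2)/√(1−r²) ≥ 1.960  ⇔  n−2 ≥ (1.960)²·(1−r²)/r²
(1−r²)/r² = (1−0.2304)/0.2304 = 3.3403
n ≥ 2 + 3.8416·3.3403 = 2 + 12.8321 = 14.8321
⌈14.8321⌉ = 15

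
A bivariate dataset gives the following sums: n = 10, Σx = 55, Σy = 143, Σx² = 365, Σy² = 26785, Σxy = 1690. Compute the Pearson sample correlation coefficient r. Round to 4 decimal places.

Numerator: nΣxy − (Σx)(Σy) = 10·1690 − (55)(143) = 9035
Denominator: √[(nΣx²−(Σx)²)(nΣy²−(Σy)²)]
  nΣx²−(Σx)² = 10·365 − 3025 = 625;  nΣy²−(Σy)² = 10·26785 − 20449 = 247401
  √(625·247401) = √154625625 = 12434.8552
r = 9035 / 12434.8552 = 0.7266

0.7266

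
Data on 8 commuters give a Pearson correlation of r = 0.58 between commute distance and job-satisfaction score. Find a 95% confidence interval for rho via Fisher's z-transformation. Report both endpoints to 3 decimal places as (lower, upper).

Fisher z: z_r = atanh(r) = ½·ln((1+0.58)/(1−0.58)) = 0.662463
SE(z) = 1/√(n−3) = 1/√5 = 0.447214
95% ⇒ z* = 1.960; margin = 1.960·0.447214 = 0.876539
CI on z-scale: (-0.214076, 1.539002)
Back-transform: tanh(-0.214076) = -0.210865, tanh(1.539002) = 0.911953

(-0.211, 0.912)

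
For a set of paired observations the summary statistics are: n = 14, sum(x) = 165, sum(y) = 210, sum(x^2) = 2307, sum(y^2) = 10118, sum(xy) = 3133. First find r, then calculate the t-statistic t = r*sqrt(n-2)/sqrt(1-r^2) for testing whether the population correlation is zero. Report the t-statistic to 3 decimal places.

1.576

Numerator: nΣxy − (Σx)(Σy) = 14·3133 − (165)(210) = 9212
Denominator: √[(nΣx²−(Σx)²)(nΣy²−(Σy)²)]
  nΣx²−(Σx)² = 14·2307 − 27225 = 5073;  nΣy²−(Σy)² = 14·10118 − 44100 = 97552
  √(5073·97552) = √494881296 = 22245.9276
r = 9212 / 22245.9276 = 0.4141
t = r·√(n−2)/√(1−r²) = 0.4141·√12 / √(1−0.171479) = 1.434484 / 0.910231 = 1.576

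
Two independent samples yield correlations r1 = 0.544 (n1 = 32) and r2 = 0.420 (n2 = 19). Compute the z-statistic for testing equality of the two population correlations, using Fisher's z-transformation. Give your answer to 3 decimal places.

0.521

Fisher z-transforms: z1 = atanh(0.544) = 0.609819, z2 = atanh(0.420) = 0.447692; difference d = 0.162127
Var(d) = 1/29 + 1/16 = 0.0344828 + 0.0625000 = 0.0969828
z = d/√Var(d) = 0.162127 / √0.0969828 = 0.162127 / 0.311421 = 0.521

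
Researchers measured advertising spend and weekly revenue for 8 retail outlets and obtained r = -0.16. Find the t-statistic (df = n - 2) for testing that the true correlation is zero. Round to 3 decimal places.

-0.397

1 − r² = 1 − 0.0256 = 0.9744;  √(1−r²) = 0.987117
√(n−2) = √6 = 2.449490
t = r·√(n−2)/√(1−r²) = -0.16 · 2.449490 / 0.987117 = -0.397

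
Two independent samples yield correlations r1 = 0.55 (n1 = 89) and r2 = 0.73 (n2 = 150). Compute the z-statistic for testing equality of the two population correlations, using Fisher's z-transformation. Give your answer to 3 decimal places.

z1 = atanh(0.55) = 0.618381,  z2 = atanh(0.73) = 0.928727
SE = √(1/(n1−3) + 1/(n2−3)) = √(1/86 + 1/147) = √(0.0116279 + 0.0068027) = √0.0184306 = 0.135759
z = (z1 − z2)/SE = (0.618381 − 0.928727) / 0.135759 = -0.310346 / 0.135759 = -2.286

-2.286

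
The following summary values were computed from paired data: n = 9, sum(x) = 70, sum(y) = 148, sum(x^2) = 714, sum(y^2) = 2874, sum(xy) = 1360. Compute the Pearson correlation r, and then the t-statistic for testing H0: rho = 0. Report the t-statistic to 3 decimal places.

3.139

Numerator: nΣxy − (Σx)(Σy) = 9·1360 − (70)(148) = 1880
Denominator: √[(nΣx²−(Σx)²)(nΣy²−(Σy)²)]
  nΣx²−(Σx)² = 9·714 − 4900 = 1526;  nΣy²−(Σy)² = 9·2874 − 21904 = 3962
  √(1526·3962) = √6046012 = 2458.8640
r = 1880 / 2458.8640 = 0.7646
t = r·√(n−2)/√(1−r²) = 0.7646·√7 / √(1−0.584613) = 2.022941 / 0.644505 = 3.139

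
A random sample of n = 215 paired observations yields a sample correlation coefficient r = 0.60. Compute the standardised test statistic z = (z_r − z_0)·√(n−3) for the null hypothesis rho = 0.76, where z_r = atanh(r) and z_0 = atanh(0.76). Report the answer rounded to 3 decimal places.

-4.413

z_r = atanh(0.60) = 0.693147,  z_0 = atanh(0.76) = 0.996215
SE = 1/√(n−3) = 1/√212 = 0.068680
z = (z_r − z_0)/SE = (0.693147 − 0.996215) / 0.068680 = -0.303068 / 0.068680 = -4.413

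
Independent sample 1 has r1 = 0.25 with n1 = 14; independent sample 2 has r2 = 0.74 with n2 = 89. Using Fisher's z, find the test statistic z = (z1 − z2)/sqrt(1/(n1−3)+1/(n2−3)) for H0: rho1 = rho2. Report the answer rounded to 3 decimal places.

-2.171

z1 = atanh(0.25) = 0.255413,  z2 = atanh(0.74) = 0.950479
SE = √(1/(n1−3) + 1/(n2−3)) = √(1/11 + 1/86) = √(0.0909091 + 0.0116279) = √0.1025370 = 0.320214
z = (z1 − z2)/SE = (0.255413 − 0.950479) / 0.320214 = -0.695066 / 0.320214 = -2.171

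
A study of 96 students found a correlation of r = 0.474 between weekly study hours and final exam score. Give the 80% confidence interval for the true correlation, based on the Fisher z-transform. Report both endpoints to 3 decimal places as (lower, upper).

z_r = atanh(0.474) = 0.515217;  SE = 1/√(n−3) = 1/√93 = 0.103695
z-limits: 0.515217 ± 1.282·0.103695 = 0.515217 ± 0.132937 = [0.382280, 0.648154]
ρ-limits: (tanh 0.382280, tanh 0.648154) = (0.365, 0.570)

(0.365, 0.570)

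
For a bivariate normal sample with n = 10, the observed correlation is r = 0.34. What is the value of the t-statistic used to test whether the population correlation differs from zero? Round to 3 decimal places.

1 − r² = 1 − 0.1156 = 0.8844;  √(1−r²) = 0.940425
√(n−2) = √8 = 2.828427
t = r·√(n−2)/√(1−r²) = 0.34 · 2.828427 / 0.940425 = 1.023

1.023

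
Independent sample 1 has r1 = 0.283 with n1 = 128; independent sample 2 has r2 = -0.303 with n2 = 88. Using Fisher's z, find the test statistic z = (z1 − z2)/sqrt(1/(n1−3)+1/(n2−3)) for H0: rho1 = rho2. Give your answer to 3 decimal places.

4.295

z1 = atanh(0.283) = 0.290940,  z2 = atanh(-0.303) = -0.312820
SE = √(1/(n1−3) + 1/(n2−3)) = √(1/125 + 1/85) = √(0.0080000 + 0.0117647) = √0.0197647 = 0.140587
z = (z1 − z2)/SE = (0.290940 − (-0.312820)) / 0.140587 = 0.603760 / 0.140587 = 4.295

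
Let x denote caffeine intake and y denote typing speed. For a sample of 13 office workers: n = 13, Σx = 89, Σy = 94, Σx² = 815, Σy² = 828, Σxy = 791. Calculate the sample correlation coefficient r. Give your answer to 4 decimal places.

S_xy = nΣxy − ΣxΣy = 13·791 − 89·94 = 10283 − 8366 = 1917
S_xx = nΣx² − (Σx)² = 13·815 − 89² = 10595 − 7921 = 2674
S_yy = nΣy² − (Σy)² = 13·828 − 94² = 10764 − 8836 = 1928
r = S_xy / √(S_xx·S_yy) = 1917 / √(2674·1928) = 1917 / √5155472 = 1917 / 2270.5664 = 0.8443

0.8443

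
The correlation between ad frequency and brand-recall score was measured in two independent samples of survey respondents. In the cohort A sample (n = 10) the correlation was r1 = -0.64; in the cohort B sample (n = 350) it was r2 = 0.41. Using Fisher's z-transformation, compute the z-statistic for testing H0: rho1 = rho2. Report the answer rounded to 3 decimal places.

z1 = atanh(-0.64) = -0.758174,  z2 = atanh(0.41) = 0.435611
SE = √(1/(n1−3) + 1/(n2−3)) = √(1/7 + 1/347) = √(0.1428571 + 0.0028818) = √0.1457389 = 0.381758
z = (z1 − z2)/SE = (-0.758174 − 0.435611) / 0.381758 = -1.193785 / 0.381758 = -3.127

-3.127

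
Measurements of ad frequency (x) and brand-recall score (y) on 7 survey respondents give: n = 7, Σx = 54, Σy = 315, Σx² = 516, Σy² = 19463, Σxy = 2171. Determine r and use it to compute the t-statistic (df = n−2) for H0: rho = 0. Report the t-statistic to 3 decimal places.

-0.855

Numerator: nΣxy − (Σx)(Σy) = 7·2171 − (54)(315) = -1813
Denominator: √[(nΣx²−(Σx)²)(nΣy²−(Σy)²)]
  nΣx²−(Σx)² = 7·516 − 2916 = 696;  nΣy²−(Σy)² = 7·19463 − 99225 = 37016
  √(696·37016) = √25763136 = 5075.7399
r = -1813 / 5075.7399 = -0.3572
t = r·√(n−2)/√(1−r²) = -0.3572·√5 / √(1−0.127592) = -0.798723 / 0.934028 = -0.855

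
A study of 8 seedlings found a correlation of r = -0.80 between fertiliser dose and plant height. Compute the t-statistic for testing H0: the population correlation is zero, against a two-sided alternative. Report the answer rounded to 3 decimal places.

-3.266

t = r·√(n−2) / √(1−r²) with r = -0.80, n = 8
  = -0.80·√6 / √(1 − 0.6400)
  = -0.80·2.449490 / 0.600000
  = -1.959592 / 0.600000 = -3.266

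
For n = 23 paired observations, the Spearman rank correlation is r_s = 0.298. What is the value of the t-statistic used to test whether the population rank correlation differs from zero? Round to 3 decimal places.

t = r_s·√(n−2) / √(1−r_s²) with r_s = 0.298, n = 23
  = 0.298·√21 / √(1 − 0.088804)
  = 0.298·4.582576 / 0.954566
  = 1.365608 / 0.954566 = 1.431

1.431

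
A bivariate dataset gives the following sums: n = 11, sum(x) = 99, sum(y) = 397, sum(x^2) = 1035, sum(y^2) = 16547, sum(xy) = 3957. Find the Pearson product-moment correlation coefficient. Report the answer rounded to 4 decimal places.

S_xy = nΣxy − ΣxΣy = 11·3957 − 99·397 = 43527 − 39303 = 4224
S_xx = nΣx² − (Σx)² = 11·1035 − 99² = 11385 − 9801 = 1584
S_yy = nΣy² − (Σy)² = 11·16547 − 397² = 182017 − 157609 = 24408
r = S_xy / √(S_xx·S_yy) = 4224 / √(1584·24408) = 4224 / √38662272 = 4224 / 6217.8993 = 0.6793

0.6793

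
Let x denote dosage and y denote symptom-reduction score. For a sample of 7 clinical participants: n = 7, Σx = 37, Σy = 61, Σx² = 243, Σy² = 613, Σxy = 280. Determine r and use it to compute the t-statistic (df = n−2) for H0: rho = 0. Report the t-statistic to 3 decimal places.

-2.089

Numerator: nΣxy − (Σx)(Σy) = 7·280 − (37)(61) = -297
Denominator: √[(nΣx²−(Σx)²)(nΣy²−(Σy)²)]
  nΣx²−(Σx)² = 7·243 − 1369 = 332;  nΣy²−(Σy)² = 7·613 − 3721 = 570
  √(332·570) = √189240 = 435.0172
r = -297 / 435.0172 = -0.6827
t = r·√(n−2)/√(1−r²) = -0.6827·√5 / √(1−0.466079) = -1.526564 / 0.730699 = -2.089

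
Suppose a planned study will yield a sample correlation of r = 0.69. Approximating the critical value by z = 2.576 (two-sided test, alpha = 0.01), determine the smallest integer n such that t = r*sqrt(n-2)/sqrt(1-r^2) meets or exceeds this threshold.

r√(n−2)/√(1−r²) ≥ 2.576  ⇔  n−2 ≥ (2.576)²·(1−r²)/r²
(1−r²)/r² = (1−0.4761)/0.4761 = 1.1004
n ≥ 2 + 6.635776·1.1004 = 2 + 7.3020 = 9.3020
⌈9.3020⌉ = 10

10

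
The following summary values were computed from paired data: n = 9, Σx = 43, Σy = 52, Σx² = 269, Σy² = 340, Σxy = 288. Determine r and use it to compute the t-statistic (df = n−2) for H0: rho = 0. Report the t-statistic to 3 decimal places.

Numerator: nΣxy − (Σx)(Σy) = 9·288 − (43)(52) = 356
Denominator: √[(nΣx²−(Σx)²)(nΣy²−(Σy)²)]
  nΣx²−(Σx)² = 9·269 − 1849 = 572;  nΣy²−(Σy)² = 9·340 − 2704 = 356
  √(572·356) = √203632 = 451.2560
r = 356 / 451.2560 = 0.7889
t = r·√(n−2)/√(1−r²) = 0.7889·√7 / √(1−0.622363) = 2.087233 / 0.614522 = 3.397

3.397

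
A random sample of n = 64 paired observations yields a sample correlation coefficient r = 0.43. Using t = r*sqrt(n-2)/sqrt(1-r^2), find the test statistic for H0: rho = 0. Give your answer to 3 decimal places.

3.750

1 − r² = 1 − 0.1849 = 0.8151;  √(1−r²) = 0.902829
√(n−2) = √62 = 7.874008
t = r·√(n−2)/√(1−r²) = 0.43 · 7.874008 / 0.902829 = 3.750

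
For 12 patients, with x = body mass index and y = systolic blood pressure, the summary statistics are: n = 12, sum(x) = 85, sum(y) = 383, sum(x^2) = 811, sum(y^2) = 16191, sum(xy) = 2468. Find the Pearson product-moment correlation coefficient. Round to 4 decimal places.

-0.2690

Numerator: nΣxy − (Σx)(Σy) = 12·2468 − (85)(383) = -2939
Denominator: √[(nΣx²−(Σx)²)(nΣy²−(Σy)²)]
  nΣx²−(Σx)² = 12·811 − 7225 = 2507;  nΣy²−(Σy)² = 12·16191 − 146689 = 47603
  √(2507·47603) = √119340721 = 10924.3179
r = -2939 / 10924.3179 = -0.2690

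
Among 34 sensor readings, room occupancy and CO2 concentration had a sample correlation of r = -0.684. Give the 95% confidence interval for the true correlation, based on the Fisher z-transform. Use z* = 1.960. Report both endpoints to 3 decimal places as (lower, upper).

Fisher z: z_r = atanh(r) = ½·ln((1+(-0.684))/(1−(-0.684))) = -0.836592
SE(z) = 1/√(n−3) = 1/√31 = 0.179605
95% ⇒ z* = 1.960; margin = 1.960·0.179605 = 0.352026
CI on z-scale: (-1.188618, -0.484566)
Back-transform: tanh(-1.188618) = -0.830150, tanh(-0.484566) = -0.449893

(-0.830, -0.450)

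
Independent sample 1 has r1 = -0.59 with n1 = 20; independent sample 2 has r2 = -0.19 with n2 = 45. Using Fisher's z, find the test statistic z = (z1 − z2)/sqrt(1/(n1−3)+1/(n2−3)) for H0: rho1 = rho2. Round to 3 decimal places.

-1.688

Fisher z-transforms: z1 = atanh(-0.59) = -0.677666, z2 = atanh(-0.19) = -0.192337; difference d = -0.485329
Var(d) = 1/17 + 1/42 = 0.0588235 + 0.0238095 = 0.0826330
z = d/√Var(d) = -0.485329 / √0.0826330 = -0.485329 / 0.287460 = -1.688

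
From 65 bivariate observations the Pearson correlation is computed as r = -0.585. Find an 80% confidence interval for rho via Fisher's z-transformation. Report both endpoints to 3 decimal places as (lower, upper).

(-0.682, -0.468)

z_r = atanh(-0.585) = -0.670031;  SE = 1/√(n−3) = 1/√62 = 0.127000
z-limits: -0.670031 ± 1.282·0.127000 = -0.670031 ± 0.162814 = [-0.832845, -0.507217]
ρ-limits: (tanh -0.832845, tanh -0.507217) = (-0.682, -0.468)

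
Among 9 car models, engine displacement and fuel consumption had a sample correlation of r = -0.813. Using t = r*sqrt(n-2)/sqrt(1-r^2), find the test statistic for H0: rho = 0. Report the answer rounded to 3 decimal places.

-3.694

t = r·√(n−2) / √(1−r²) with r = -0.813, n = 9
  = -0.813·√7 / √(1 − 0.660969)
  = -0.813·2.645751 / 0.582264
  = -2.150996 / 0.582264 = -3.694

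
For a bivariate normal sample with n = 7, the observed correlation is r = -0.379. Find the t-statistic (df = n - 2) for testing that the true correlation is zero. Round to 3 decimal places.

-0.916

t = r·√(n−2) / √(1−r²) with r = -0.379, n = 7
  = -0.379·√5 / √(1 − 0.143641)
  = -0.379·2.236068 / 0.925397
  = -0.847470 / 0.925397 = -0.916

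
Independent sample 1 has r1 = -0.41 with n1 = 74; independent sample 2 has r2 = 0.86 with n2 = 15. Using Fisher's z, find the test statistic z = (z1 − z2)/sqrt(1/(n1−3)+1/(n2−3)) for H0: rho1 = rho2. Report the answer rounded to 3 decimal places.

Fisher z-transforms: z1 = atanh(-0.41) = -0.435611, z2 = atanh(0.86) = 1.293345; difference d = -1.728956
Var(d) = 1/71 + 1/12 = 0.0140845 + 0.0833333 = 0.0974178
z = d/√Var(d) = -1.728956 / √0.0974178 = -1.728956 / 0.312118 = -5.539

-5.539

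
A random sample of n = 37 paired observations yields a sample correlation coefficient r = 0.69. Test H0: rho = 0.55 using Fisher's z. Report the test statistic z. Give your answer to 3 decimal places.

z_r = atanh(0.69) = 0.847956,  z_0 = atanh(0.55) = 0.618381
SE = 1/√(n−3) = 1/√34 = 0.171499
z = (z_r − z_0)/SE = (0.847956 − 0.618381) / 0.171499 = 0.229575 / 0.171499 = 1.339

1.339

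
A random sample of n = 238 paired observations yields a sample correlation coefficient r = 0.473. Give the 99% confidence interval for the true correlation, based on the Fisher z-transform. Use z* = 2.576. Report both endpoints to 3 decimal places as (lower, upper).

Fisher z: z_r = atanh(r) = ½·ln((1+0.473)/(1−0.473)) = 0.513928
SE(z) = 1/√(n−3) = 1/√235 = 0.065233
99% ⇒ z* = 2.576; margin = 2.576·0.065233 = 0.168040
CI on z-scale: (0.345888, 0.681968)
Back-transform: tanh(0.345888) = 0.332724, tanh(0.681968) = 0.592797

(0.333, 0.593)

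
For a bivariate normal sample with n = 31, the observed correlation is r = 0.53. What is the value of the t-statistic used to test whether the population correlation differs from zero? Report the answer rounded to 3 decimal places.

1 − r² = 1 − 0.2809 = 0.7191;  √(1−r²) = 0.847998
√(n−2) = √29 = 5.385165
t = r·√(n−2)/√(1−r²) = 0.53 · 5.385165 / 0.847998 = 3.366

3.366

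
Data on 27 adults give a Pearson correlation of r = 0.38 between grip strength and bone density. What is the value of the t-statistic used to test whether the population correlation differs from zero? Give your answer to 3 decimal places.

2.054

1 − r² = 1 − 0.1444 = 0.8556;  √(1−r²) = 0.924986
√(n−2) = √25 = 5.000000
t = r·√(n−2)/√(1−r²) = 0.38 · 5.000000 / 0.924986 = 2.054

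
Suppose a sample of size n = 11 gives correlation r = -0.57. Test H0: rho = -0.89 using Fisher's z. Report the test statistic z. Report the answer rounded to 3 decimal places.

z_r = atanh(-0.57) = -0.647523,  z_0 = atanh(-0.89) = -1.421926
SE = 1/√(n−3) = 1/√8 = 0.353553
z = (z_r − z_0)/SE = (-0.647523 − (-1.421926)) / 0.353553 = 0.774403 / 0.353553 = 2.190

2.190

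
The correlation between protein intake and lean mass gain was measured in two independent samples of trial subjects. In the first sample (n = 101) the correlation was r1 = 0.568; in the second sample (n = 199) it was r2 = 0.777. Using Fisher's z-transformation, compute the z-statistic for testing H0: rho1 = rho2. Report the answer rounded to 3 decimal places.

-3.178

z1 = atanh(0.568) = 0.644565,  z2 = atanh(0.777) = 1.037755
SE = √(1/(n1−3) + 1/(n2−3)) = √(1/98 + 1/196) = √(0.0102041 + 0.0051020) = √0.0153061 = 0.123718
z = (z1 − z2)/SE = (0.644565 − 1.037755) / 0.123718 = -0.393190 / 0.123718 = -3.178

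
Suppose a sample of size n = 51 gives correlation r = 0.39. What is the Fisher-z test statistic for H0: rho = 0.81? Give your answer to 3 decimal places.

z_r = atanh(0.39) = 0.411800,  z_0 = atanh(0.81) = 1.127029
SE = 1/√(n−3) = 1/√48 = 0.144338
z = (z_r − z_0)/SE = (0.411800 − 1.127029) / 0.144338 = -0.715229 / 0.144338 = -4.955

-4.955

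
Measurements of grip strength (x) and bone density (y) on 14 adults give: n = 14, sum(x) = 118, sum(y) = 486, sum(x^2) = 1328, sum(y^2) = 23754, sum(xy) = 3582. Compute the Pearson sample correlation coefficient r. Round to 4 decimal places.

S_xy = nΣxy − ΣxΣy = 14·3582 − 118·486 = 50148 − 57348 = -7200
S_xx = nΣx² − (Σx)² = 14·1328 − 118² = 18592 − 13924 = 4668
S_yy = nΣy² − (Σy)² = 14·23754 − 486² = 332556 − 236196 = 96360
r = S_xy / √(S_xx·S_yy) = -7200 / √(4668·96360) = -7200 / √449808480 = -7200 / 21208.6888 = -0.3395

-0.3395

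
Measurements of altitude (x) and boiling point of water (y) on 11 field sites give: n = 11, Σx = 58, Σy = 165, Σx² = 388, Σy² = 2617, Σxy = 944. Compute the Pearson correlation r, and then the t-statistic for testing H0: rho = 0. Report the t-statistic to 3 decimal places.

2.821

Numerator: nΣxy − (Σx)(Σy) = 11·944 − (58)(165) = 814
Denominator: √[(nΣx²−(Σx)²)(nΣy²−(Σy)²)]
  nΣx²−(Σx)² = 11·388 − 3364 = 904;  nΣy²−(Σy)² = 11·2617 − 27225 = 1562
  √(904·1562) = √1412048 = 1188.2963
r = 814 / 1188.2963 = 0.6850
t = r·√(n−2)/√(1−r²) = 0.6850·√9 / √(1−0.469225) = 2.055000 / 0.728543 = 2.821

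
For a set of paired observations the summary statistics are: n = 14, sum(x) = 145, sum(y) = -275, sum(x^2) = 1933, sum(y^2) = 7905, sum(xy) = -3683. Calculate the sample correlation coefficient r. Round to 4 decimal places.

-0.8035

S_xy = nΣxy − ΣxΣy = 14·(-3683) − 145·(-275) = -51562 − (-39875) = -11687
S_xx = nΣx² − (Σx)² = 14·1933 − 145² = 27062 − 21025 = 6037
S_yy = nΣy² − (Σy)² = 14·7905 − (-275)² = 110670 − 75625 = 35045
r = S_xy / √(S_xx·S_yy) = -11687 / √(6037·35045) = -11687 / √211566665 = -11687 / 14545.3314 = -0.8035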